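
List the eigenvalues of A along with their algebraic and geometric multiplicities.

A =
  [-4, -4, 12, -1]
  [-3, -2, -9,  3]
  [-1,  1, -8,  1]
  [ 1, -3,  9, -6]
λ = -5: alg = 4, geom = 2

Step 1 — factor the characteristic polynomial to read off the algebraic multiplicities:
  χ_A(x) = (x + 5)^4

Step 2 — compute geometric multiplicities via the rank-nullity identity g(λ) = n − rank(A − λI):
  rank(A − (-5)·I) = 2, so dim ker(A − (-5)·I) = n − 2 = 2

Summary:
  λ = -5: algebraic multiplicity = 4, geometric multiplicity = 2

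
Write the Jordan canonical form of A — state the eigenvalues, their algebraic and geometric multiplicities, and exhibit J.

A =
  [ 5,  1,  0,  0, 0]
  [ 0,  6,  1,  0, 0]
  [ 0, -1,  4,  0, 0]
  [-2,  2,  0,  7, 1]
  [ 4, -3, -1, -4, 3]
J_3(5) ⊕ J_2(5)

The characteristic polynomial is
  det(x·I − A) = x^5 - 25*x^4 + 250*x^3 - 1250*x^2 + 3125*x - 3125 = (x - 5)^5

Eigenvalues and multiplicities (the geometric multiplicity of λ is n − rank(A − λI), which equals the number of Jordan blocks for λ):
  λ = 5: algebraic multiplicity = 5, geometric multiplicity = 2

Determining the block sizes for each eigenvalue:
  λ = 5: with am = 5 and gm = 2, the partition is not yet determined (e.g. several partitions of 5 into 2 parts exist). Let N = A − (5)·I. Computing rank(N^1) = 3, rank(N^2) = 1, rank(N^3) = 0; the number of blocks of size ≥ j is rank(N^{j−1}) − rank(N^j), giving [2, 2, 1]. So we have 1 block(s) of size 3, 1 block(s) of size 2 → block sizes [3, 2]

Assembling the blocks gives a Jordan form
J =
  [5, 1, 0, 0, 0]
  [0, 5, 1, 0, 0]
  [0, 0, 5, 0, 0]
  [0, 0, 0, 5, 1]
  [0, 0, 0, 0, 5]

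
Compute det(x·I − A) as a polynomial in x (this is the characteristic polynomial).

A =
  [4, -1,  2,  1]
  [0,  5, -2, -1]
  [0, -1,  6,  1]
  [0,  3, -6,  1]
x^4 - 16*x^3 + 96*x^2 - 256*x + 256

Expanding det(x·I − A) (e.g. by cofactor expansion or by noting that A is similar to its Jordan form J, which has the same characteristic polynomial as A) gives
  χ_A(x) = x^4 - 16*x^3 + 96*x^2 - 256*x + 256
which factors as (x - 4)^4. The eigenvalues (with algebraic multiplicities) are λ = 4 with multiplicity 4.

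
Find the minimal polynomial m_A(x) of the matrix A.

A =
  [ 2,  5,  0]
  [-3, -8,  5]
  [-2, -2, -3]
x^3 + 9*x^2 + 27*x + 27

The characteristic polynomial is χ_A(x) = (x + 3)^3, so the eigenvalues are known. The minimal polynomial is
  m_A(x) = Π_λ (x − λ)^{k_λ}
where k_λ is the size of the *largest* Jordan block for λ (equivalently, the smallest k with (A − λI)^k v = 0 for every generalised eigenvector v of λ).

  λ = -3: largest Jordan block has size 3, contributing (x + 3)^3

So m_A(x) = (x + 3)^3 = x^3 + 9*x^2 + 27*x + 27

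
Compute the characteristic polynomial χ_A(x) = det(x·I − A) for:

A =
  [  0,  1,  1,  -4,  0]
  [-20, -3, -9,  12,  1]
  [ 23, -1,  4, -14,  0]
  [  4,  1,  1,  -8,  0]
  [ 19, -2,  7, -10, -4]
x^5 + 11*x^4 + 16*x^3 - 224*x^2 - 1024*x - 1280

Expanding det(x·I − A) (e.g. by cofactor expansion or by noting that A is similar to its Jordan form J, which has the same characteristic polynomial as A) gives
  χ_A(x) = x^5 + 11*x^4 + 16*x^3 - 224*x^2 - 1024*x - 1280
which factors as (x - 5)*(x + 4)^4. The eigenvalues (with algebraic multiplicities) are λ = -4 with multiplicity 4, λ = 5 with multiplicity 1.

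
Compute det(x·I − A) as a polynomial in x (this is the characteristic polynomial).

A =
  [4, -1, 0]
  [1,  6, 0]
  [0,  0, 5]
x^3 - 15*x^2 + 75*x - 125

Expanding det(x·I − A) (e.g. by cofactor expansion or by noting that A is similar to its Jordan form J, which has the same characteristic polynomial as A) gives
  χ_A(x) = x^3 - 15*x^2 + 75*x - 125
which factors as (x - 5)^3. The eigenvalues (with algebraic multiplicities) are λ = 5 with multiplicity 3.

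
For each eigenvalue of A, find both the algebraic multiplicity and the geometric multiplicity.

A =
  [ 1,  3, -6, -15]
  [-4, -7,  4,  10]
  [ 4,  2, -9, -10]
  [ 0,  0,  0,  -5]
λ = -5: alg = 4, geom = 3

Step 1 — factor the characteristic polynomial to read off the algebraic multiplicities:
  χ_A(x) = (x + 5)^4

Step 2 — compute geometric multiplicities via the rank-nullity identity g(λ) = n − rank(A − λI):
  rank(A − (-5)·I) = 1, so dim ker(A − (-5)·I) = n − 1 = 3

Summary:
  λ = -5: algebraic multiplicity = 4, geometric multiplicity = 3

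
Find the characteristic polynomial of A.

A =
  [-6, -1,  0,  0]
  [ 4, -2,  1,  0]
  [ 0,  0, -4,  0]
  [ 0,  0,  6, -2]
x^4 + 14*x^3 + 72*x^2 + 160*x + 128

Expanding det(x·I − A) (e.g. by cofactor expansion or by noting that A is similar to its Jordan form J, which has the same characteristic polynomial as A) gives
  χ_A(x) = x^4 + 14*x^3 + 72*x^2 + 160*x + 128
which factors as (x + 2)*(x + 4)^3. The eigenvalues (with algebraic multiplicities) are λ = -4 with multiplicity 3, λ = -2 with multiplicity 1.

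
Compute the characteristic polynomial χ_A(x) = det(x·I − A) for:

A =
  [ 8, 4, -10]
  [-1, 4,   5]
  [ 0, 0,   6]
x^3 - 18*x^2 + 108*x - 216

Expanding det(x·I − A) (e.g. by cofactor expansion or by noting that A is similar to its Jordan form J, which has the same characteristic polynomial as A) gives
  χ_A(x) = x^3 - 18*x^2 + 108*x - 216
which factors as (x - 6)^3. The eigenvalues (with algebraic multiplicities) are λ = 6 with multiplicity 3.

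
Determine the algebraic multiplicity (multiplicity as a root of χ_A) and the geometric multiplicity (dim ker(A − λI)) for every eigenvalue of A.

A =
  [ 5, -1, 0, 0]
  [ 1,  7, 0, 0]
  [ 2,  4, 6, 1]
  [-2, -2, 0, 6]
λ = 6: alg = 4, geom = 2

Step 1 — factor the characteristic polynomial to read off the algebraic multiplicities:
  χ_A(x) = (x - 6)^4

Step 2 — compute geometric multiplicities via the rank-nullity identity g(λ) = n − rank(A − λI):
  rank(A − (6)·I) = 2, so dim ker(A − (6)·I) = n − 2 = 2

Summary:
  λ = 6: algebraic multiplicity = 4, geometric multiplicity = 2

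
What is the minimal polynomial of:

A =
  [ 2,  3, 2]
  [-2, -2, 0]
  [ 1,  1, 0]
x^3

The characteristic polynomial is χ_A(x) = x^3, so the eigenvalues are known. The minimal polynomial is
  m_A(x) = Π_λ (x − λ)^{k_λ}
where k_λ is the size of the *largest* Jordan block for λ (equivalently, the smallest k with (A − λI)^k v = 0 for every generalised eigenvector v of λ).

  λ = 0: largest Jordan block has size 3, contributing (x − 0)^3

So m_A(x) = x^3 = x^3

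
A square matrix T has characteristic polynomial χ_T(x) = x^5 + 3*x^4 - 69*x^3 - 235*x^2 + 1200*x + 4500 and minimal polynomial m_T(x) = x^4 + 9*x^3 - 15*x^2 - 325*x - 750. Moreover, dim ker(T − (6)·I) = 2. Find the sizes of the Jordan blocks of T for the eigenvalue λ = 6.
Block sizes for λ = 6: [1, 1]

Step 1 — from the characteristic polynomial, algebraic multiplicity of λ = 6 is 2. From dim ker(T − (6)·I) = 2, there are exactly 2 Jordan blocks for λ = 6.
Step 2 — from the minimal polynomial, the factor (x − 6) tells us the largest block for λ = 6 has size 1.
Step 3 — with total size 2, 2 blocks, and largest block 1, the block sizes (in nonincreasing order) are [1, 1].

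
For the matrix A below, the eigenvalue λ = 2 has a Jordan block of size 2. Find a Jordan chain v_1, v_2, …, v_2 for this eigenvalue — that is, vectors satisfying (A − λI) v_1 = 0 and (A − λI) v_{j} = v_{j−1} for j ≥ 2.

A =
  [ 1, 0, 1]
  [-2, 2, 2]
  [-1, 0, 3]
A Jordan chain for λ = 2 of length 2:
v_1 = (-1, -2, -1)ᵀ
v_2 = (1, 0, 0)ᵀ

Let N = A − (2)·I. We want v_2 with N^2 v_2 = 0 but N^1 v_2 ≠ 0; then v_{j-1} := N · v_j for j = 2, …, 2.

Pick v_2 = (1, 0, 0)ᵀ.
Then v_1 = N · v_2 = (-1, -2, -1)ᵀ.

Sanity check: (A − (2)·I) v_1 = (0, 0, 0)ᵀ = 0. ✓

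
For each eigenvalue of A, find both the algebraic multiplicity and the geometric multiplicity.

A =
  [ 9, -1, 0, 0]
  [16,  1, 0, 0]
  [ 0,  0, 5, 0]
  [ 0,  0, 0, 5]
λ = 5: alg = 4, geom = 3

Step 1 — factor the characteristic polynomial to read off the algebraic multiplicities:
  χ_A(x) = (x - 5)^4

Step 2 — compute geometric multiplicities via the rank-nullity identity g(λ) = n − rank(A − λI):
  rank(A − (5)·I) = 1, so dim ker(A − (5)·I) = n − 1 = 3

Summary:
  λ = 5: algebraic multiplicity = 4, geometric multiplicity = 3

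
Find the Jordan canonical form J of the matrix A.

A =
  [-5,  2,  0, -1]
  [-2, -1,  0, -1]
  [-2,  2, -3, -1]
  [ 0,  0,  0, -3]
J_2(-3) ⊕ J_1(-3) ⊕ J_1(-3)

The characteristic polynomial is
  det(x·I − A) = x^4 + 12*x^3 + 54*x^2 + 108*x + 81 = (x + 3)^4

Eigenvalues and multiplicities (the geometric multiplicity of λ is n − rank(A − λI), which equals the number of Jordan blocks for λ):
  λ = -3: algebraic multiplicity = 4, geometric multiplicity = 3

Determining the block sizes for each eigenvalue:
  λ = -3: 3 blocks summing to 4 forces exactly one block of size 2 and the rest size 1 → block sizes [2, 1, 1]

Assembling the blocks gives a Jordan form
J =
  [-3,  1,  0,  0]
  [ 0, -3,  0,  0]
  [ 0,  0, -3,  0]
  [ 0,  0,  0, -3]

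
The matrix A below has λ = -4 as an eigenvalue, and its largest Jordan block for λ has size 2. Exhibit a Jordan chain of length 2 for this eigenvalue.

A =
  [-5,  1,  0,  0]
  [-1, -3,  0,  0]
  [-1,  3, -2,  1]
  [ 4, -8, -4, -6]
A Jordan chain for λ = -4 of length 2:
v_1 = (-1, -1, -1, 4)ᵀ
v_2 = (1, 0, 0, 0)ᵀ

Let N = A − (-4)·I. We want v_2 with N^2 v_2 = 0 but N^1 v_2 ≠ 0; then v_{j-1} := N · v_j for j = 2, …, 2.

Pick v_2 = (1, 0, 0, 0)ᵀ.
Then v_1 = N · v_2 = (-1, -1, -1, 4)ᵀ.

Sanity check: (A − (-4)·I) v_1 = (0, 0, 0, 0)ᵀ = 0. ✓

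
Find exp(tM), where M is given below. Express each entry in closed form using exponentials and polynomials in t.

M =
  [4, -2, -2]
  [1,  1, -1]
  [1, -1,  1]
e^{tM} =
  [2*t*exp(2*t) + exp(2*t), -2*t*exp(2*t), -2*t*exp(2*t)]
  [t*exp(2*t), -t*exp(2*t) + exp(2*t), -t*exp(2*t)]
  [t*exp(2*t), -t*exp(2*t), -t*exp(2*t) + exp(2*t)]

Strategy: write M = P · J · P⁻¹ where J is a Jordan canonical form, so e^{tM} = P · e^{tJ} · P⁻¹, and e^{tJ} can be computed block-by-block.

M has Jordan form
J =
  [2, 1, 0]
  [0, 2, 0]
  [0, 0, 2]
(up to reordering of blocks).

Per-block formulas:
  For a 2×2 Jordan block J_2(2): exp(t · J_2(2)) = e^(2t)·(I + t·N), where N is the 2×2 nilpotent shift.
  For a 1×1 block at λ = 2: exp(t · [2]) = [e^(2t)].

After assembling e^{tJ} and conjugating by P, we get:

e^{tM} =
  [2*t*exp(2*t) + exp(2*t), -2*t*exp(2*t), -2*t*exp(2*t)]
  [t*exp(2*t), -t*exp(2*t) + exp(2*t), -t*exp(2*t)]
  [t*exp(2*t), -t*exp(2*t), -t*exp(2*t) + exp(2*t)]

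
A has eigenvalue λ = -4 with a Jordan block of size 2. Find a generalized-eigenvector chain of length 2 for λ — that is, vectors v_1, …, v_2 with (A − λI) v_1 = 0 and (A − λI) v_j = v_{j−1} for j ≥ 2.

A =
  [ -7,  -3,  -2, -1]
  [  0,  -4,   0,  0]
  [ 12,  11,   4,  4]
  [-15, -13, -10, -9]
A Jordan chain for λ = -4 of length 2:
v_1 = (-3, 0, 12, -15)ᵀ
v_2 = (1, 0, 0, 0)ᵀ

Let N = A − (-4)·I. We want v_2 with N^2 v_2 = 0 but N^1 v_2 ≠ 0; then v_{j-1} := N · v_j for j = 2, …, 2.

Pick v_2 = (1, 0, 0, 0)ᵀ.
Then v_1 = N · v_2 = (-3, 0, 12, -15)ᵀ.

Sanity check: (A − (-4)·I) v_1 = (0, 0, 0, 0)ᵀ = 0. ✓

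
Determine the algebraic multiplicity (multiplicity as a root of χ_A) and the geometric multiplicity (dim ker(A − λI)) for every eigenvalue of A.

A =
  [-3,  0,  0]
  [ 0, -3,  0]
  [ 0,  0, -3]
λ = -3: alg = 3, geom = 3

Step 1 — factor the characteristic polynomial to read off the algebraic multiplicities:
  χ_A(x) = (x + 3)^3

Step 2 — compute geometric multiplicities via the rank-nullity identity g(λ) = n − rank(A − λI):
  rank(A − (-3)·I) = 0, so dim ker(A − (-3)·I) = n − 0 = 3

Summary:
  λ = -3: algebraic multiplicity = 3, geometric multiplicity = 3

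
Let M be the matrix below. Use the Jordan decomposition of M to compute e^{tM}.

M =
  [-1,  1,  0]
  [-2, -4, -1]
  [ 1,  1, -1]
e^{tM} =
  [-t^2*exp(-2*t)/2 + t*exp(-2*t) + exp(-2*t), -t^2*exp(-2*t)/2 + t*exp(-2*t), -t^2*exp(-2*t)/2]
  [t^2*exp(-2*t)/2 - 2*t*exp(-2*t), t^2*exp(-2*t)/2 - 2*t*exp(-2*t) + exp(-2*t), t^2*exp(-2*t)/2 - t*exp(-2*t)]
  [t*exp(-2*t), t*exp(-2*t), t*exp(-2*t) + exp(-2*t)]

Strategy: write M = P · J · P⁻¹ where J is a Jordan canonical form, so e^{tM} = P · e^{tJ} · P⁻¹, and e^{tJ} can be computed block-by-block.

M has Jordan form
J =
  [-2,  1,  0]
  [ 0, -2,  1]
  [ 0,  0, -2]
(up to reordering of blocks).

Per-block formulas:
  For a 3×3 Jordan block J_3(-2): exp(t · J_3(-2)) = e^(-2t)·(I + t·N + (t^2/2)·N^2), where N is the 3×3 nilpotent shift.

After assembling e^{tJ} and conjugating by P, we get:

e^{tM} =
  [-t^2*exp(-2*t)/2 + t*exp(-2*t) + exp(-2*t), -t^2*exp(-2*t)/2 + t*exp(-2*t), -t^2*exp(-2*t)/2]
  [t^2*exp(-2*t)/2 - 2*t*exp(-2*t), t^2*exp(-2*t)/2 - 2*t*exp(-2*t) + exp(-2*t), t^2*exp(-2*t)/2 - t*exp(-2*t)]
  [t*exp(-2*t), t*exp(-2*t), t*exp(-2*t) + exp(-2*t)]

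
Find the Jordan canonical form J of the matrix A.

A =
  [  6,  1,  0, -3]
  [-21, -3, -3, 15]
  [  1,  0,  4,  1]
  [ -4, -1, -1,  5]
J_2(3) ⊕ J_2(3)

The characteristic polynomial is
  det(x·I − A) = x^4 - 12*x^3 + 54*x^2 - 108*x + 81 = (x - 3)^4

Eigenvalues and multiplicities (the geometric multiplicity of λ is n − rank(A − λI), which equals the number of Jordan blocks for λ):
  λ = 3: algebraic multiplicity = 4, geometric multiplicity = 2

Determining the block sizes for each eigenvalue:
  λ = 3: with am = 4 and gm = 2, the partition is not yet determined (e.g. several partitions of 4 into 2 parts exist). Let N = A − (3)·I. Computing rank(N^1) = 2, rank(N^2) = 0; the number of blocks of size ≥ j is rank(N^{j−1}) − rank(N^j), giving [2, 2]. So we have 2 block(s) of size 2 → block sizes [2, 2]

Assembling the blocks gives a Jordan form
J =
  [3, 1, 0, 0]
  [0, 3, 0, 0]
  [0, 0, 3, 1]
  [0, 0, 0, 3]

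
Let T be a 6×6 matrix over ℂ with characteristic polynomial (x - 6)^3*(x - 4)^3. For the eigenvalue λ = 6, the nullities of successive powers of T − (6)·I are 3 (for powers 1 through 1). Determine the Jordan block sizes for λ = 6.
Block sizes for λ = 6: [1, 1, 1]

From the dimensions of kernels of powers, the number of Jordan blocks of size at least j is d_j − d_{j−1} where d_j = dim ker(N^j) (with d_0 = 0). Computing the differences gives [3].
The number of blocks of size exactly k is (#blocks of size ≥ k) − (#blocks of size ≥ k + 1), so the partition is: 3 block(s) of size 1.
In nonincreasing order the block sizes are [1, 1, 1].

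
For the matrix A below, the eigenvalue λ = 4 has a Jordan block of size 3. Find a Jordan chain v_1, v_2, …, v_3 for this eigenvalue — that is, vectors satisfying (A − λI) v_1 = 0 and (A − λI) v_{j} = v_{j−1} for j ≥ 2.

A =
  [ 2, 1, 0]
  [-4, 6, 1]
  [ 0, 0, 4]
A Jordan chain for λ = 4 of length 3:
v_1 = (1, 2, 0)ᵀ
v_2 = (0, 1, 0)ᵀ
v_3 = (0, 0, 1)ᵀ

Let N = A − (4)·I. We want v_3 with N^3 v_3 = 0 but N^2 v_3 ≠ 0; then v_{j-1} := N · v_j for j = 3, …, 2.

Pick v_3 = (0, 0, 1)ᵀ.
Then v_2 = N · v_3 = (0, 1, 0)ᵀ.
Then v_1 = N · v_2 = (1, 2, 0)ᵀ.

Sanity check: (A − (4)·I) v_1 = (0, 0, 0)ᵀ = 0. ✓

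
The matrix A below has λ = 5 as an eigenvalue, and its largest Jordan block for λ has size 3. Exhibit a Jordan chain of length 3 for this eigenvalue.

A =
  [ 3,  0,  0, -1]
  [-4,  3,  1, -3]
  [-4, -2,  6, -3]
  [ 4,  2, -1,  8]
A Jordan chain for λ = 5 of length 3:
v_1 = (-2, -4, -4, 4)ᵀ
v_2 = (0, -2, -2, 2)ᵀ
v_3 = (0, 1, 0, 0)ᵀ

Let N = A − (5)·I. We want v_3 with N^3 v_3 = 0 but N^2 v_3 ≠ 0; then v_{j-1} := N · v_j for j = 3, …, 2.

Pick v_3 = (0, 1, 0, 0)ᵀ.
Then v_2 = N · v_3 = (0, -2, -2, 2)ᵀ.
Then v_1 = N · v_2 = (-2, -4, -4, 4)ᵀ.

Sanity check: (A − (5)·I) v_1 = (0, 0, 0, 0)ᵀ = 0. ✓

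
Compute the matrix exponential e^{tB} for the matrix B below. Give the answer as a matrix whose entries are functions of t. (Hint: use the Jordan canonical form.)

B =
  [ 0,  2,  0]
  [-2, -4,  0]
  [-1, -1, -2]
e^{tB} =
  [2*t*exp(-2*t) + exp(-2*t), 2*t*exp(-2*t), 0]
  [-2*t*exp(-2*t), -2*t*exp(-2*t) + exp(-2*t), 0]
  [-t*exp(-2*t), -t*exp(-2*t), exp(-2*t)]

Strategy: write B = P · J · P⁻¹ where J is a Jordan canonical form, so e^{tB} = P · e^{tJ} · P⁻¹, and e^{tJ} can be computed block-by-block.

B has Jordan form
J =
  [-2,  1,  0]
  [ 0, -2,  0]
  [ 0,  0, -2]
(up to reordering of blocks).

Per-block formulas:
  For a 2×2 Jordan block J_2(-2): exp(t · J_2(-2)) = e^(-2t)·(I + t·N), where N is the 2×2 nilpotent shift.
  For a 1×1 block at λ = -2: exp(t · [-2]) = [e^(-2t)].

After assembling e^{tJ} and conjugating by P, we get:

e^{tB} =
  [2*t*exp(-2*t) + exp(-2*t), 2*t*exp(-2*t), 0]
  [-2*t*exp(-2*t), -2*t*exp(-2*t) + exp(-2*t), 0]
  [-t*exp(-2*t), -t*exp(-2*t), exp(-2*t)]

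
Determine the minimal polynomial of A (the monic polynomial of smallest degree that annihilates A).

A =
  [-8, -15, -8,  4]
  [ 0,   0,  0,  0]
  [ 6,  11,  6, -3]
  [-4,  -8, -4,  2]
x^2

The characteristic polynomial is χ_A(x) = x^4, so the eigenvalues are known. The minimal polynomial is
  m_A(x) = Π_λ (x − λ)^{k_λ}
where k_λ is the size of the *largest* Jordan block for λ (equivalently, the smallest k with (A − λI)^k v = 0 for every generalised eigenvector v of λ).

  λ = 0: largest Jordan block has size 2, contributing (x − 0)^2

So m_A(x) = x^2 = x^2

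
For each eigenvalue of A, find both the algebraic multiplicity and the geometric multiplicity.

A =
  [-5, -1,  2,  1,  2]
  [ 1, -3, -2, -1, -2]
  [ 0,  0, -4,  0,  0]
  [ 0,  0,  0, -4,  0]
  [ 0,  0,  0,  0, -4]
λ = -4: alg = 5, geom = 4

Step 1 — factor the characteristic polynomial to read off the algebraic multiplicities:
  χ_A(x) = (x + 4)^5

Step 2 — compute geometric multiplicities via the rank-nullity identity g(λ) = n − rank(A − λI):
  rank(A − (-4)·I) = 1, so dim ker(A − (-4)·I) = n − 1 = 4

Summary:
  λ = -4: algebraic multiplicity = 5, geometric multiplicity = 4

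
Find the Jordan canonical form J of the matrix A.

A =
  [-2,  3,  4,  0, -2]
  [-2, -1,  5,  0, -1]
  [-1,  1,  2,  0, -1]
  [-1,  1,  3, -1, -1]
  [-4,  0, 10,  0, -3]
J_3(-1) ⊕ J_1(-1) ⊕ J_1(-1)

The characteristic polynomial is
  det(x·I − A) = x^5 + 5*x^4 + 10*x^3 + 10*x^2 + 5*x + 1 = (x + 1)^5

Eigenvalues and multiplicities (the geometric multiplicity of λ is n − rank(A − λI), which equals the number of Jordan blocks for λ):
  λ = -1: algebraic multiplicity = 5, geometric multiplicity = 3

Determining the block sizes for each eigenvalue:
  λ = -1: with am = 5 and gm = 3, the partition is not yet determined (e.g. several partitions of 5 into 3 parts exist). Let N = A − (-1)·I. Computing rank(N^1) = 2, rank(N^2) = 1, rank(N^3) = 0; the number of blocks of size ≥ j is rank(N^{j−1}) − rank(N^j), giving [3, 1, 1]. So we have 1 block(s) of size 3, 2 block(s) of size 1 → block sizes [3, 1, 1]

Assembling the blocks gives a Jordan form
J =
  [-1,  1,  0,  0,  0]
  [ 0, -1,  1,  0,  0]
  [ 0,  0, -1,  0,  0]
  [ 0,  0,  0, -1,  0]
  [ 0,  0,  0,  0, -1]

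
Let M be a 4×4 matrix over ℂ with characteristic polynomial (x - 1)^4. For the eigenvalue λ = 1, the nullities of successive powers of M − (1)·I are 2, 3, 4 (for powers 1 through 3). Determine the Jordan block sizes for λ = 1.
Block sizes for λ = 1: [3, 1]

From the dimensions of kernels of powers, the number of Jordan blocks of size at least j is d_j − d_{j−1} where d_j = dim ker(N^j) (with d_0 = 0). Computing the differences gives [2, 1, 1].
The number of blocks of size exactly k is (#blocks of size ≥ k) − (#blocks of size ≥ k + 1), so the partition is: 1 block(s) of size 1, 1 block(s) of size 3.
In nonincreasing order the block sizes are [3, 1].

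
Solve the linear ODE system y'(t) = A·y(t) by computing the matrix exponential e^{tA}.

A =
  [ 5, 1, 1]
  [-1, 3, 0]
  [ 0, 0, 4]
e^{tA} =
  [t*exp(4*t) + exp(4*t), t*exp(4*t), t^2*exp(4*t)/2 + t*exp(4*t)]
  [-t*exp(4*t), -t*exp(4*t) + exp(4*t), -t^2*exp(4*t)/2]
  [0, 0, exp(4*t)]

Strategy: write A = P · J · P⁻¹ where J is a Jordan canonical form, so e^{tA} = P · e^{tJ} · P⁻¹, and e^{tJ} can be computed block-by-block.

A has Jordan form
J =
  [4, 1, 0]
  [0, 4, 1]
  [0, 0, 4]
(up to reordering of blocks).

Per-block formulas:
  For a 3×3 Jordan block J_3(4): exp(t · J_3(4)) = e^(4t)·(I + t·N + (t^2/2)·N^2), where N is the 3×3 nilpotent shift.

After assembling e^{tJ} and conjugating by P, we get:

e^{tA} =
  [t*exp(4*t) + exp(4*t), t*exp(4*t), t^2*exp(4*t)/2 + t*exp(4*t)]
  [-t*exp(4*t), -t*exp(4*t) + exp(4*t), -t^2*exp(4*t)/2]
  [0, 0, exp(4*t)]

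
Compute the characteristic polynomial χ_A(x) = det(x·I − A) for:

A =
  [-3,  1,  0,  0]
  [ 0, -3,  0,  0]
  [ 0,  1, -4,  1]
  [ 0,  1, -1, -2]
x^4 + 12*x^3 + 54*x^2 + 108*x + 81

Expanding det(x·I − A) (e.g. by cofactor expansion or by noting that A is similar to its Jordan form J, which has the same characteristic polynomial as A) gives
  χ_A(x) = x^4 + 12*x^3 + 54*x^2 + 108*x + 81
which factors as (x + 3)^4. The eigenvalues (with algebraic multiplicities) are λ = -3 with multiplicity 4.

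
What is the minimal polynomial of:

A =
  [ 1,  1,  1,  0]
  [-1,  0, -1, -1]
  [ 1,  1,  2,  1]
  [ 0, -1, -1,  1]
x^2 - 2*x + 1

The characteristic polynomial is χ_A(x) = (x - 1)^4, so the eigenvalues are known. The minimal polynomial is
  m_A(x) = Π_λ (x − λ)^{k_λ}
where k_λ is the size of the *largest* Jordan block for λ (equivalently, the smallest k with (A − λI)^k v = 0 for every generalised eigenvector v of λ).

  λ = 1: largest Jordan block has size 2, contributing (x − 1)^2

So m_A(x) = (x - 1)^2 = x^2 - 2*x + 1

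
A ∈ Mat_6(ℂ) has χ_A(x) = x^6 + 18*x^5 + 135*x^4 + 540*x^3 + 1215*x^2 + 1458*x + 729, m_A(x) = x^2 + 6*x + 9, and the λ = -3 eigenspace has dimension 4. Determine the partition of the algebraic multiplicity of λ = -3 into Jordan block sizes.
Block sizes for λ = -3: [2, 2, 1, 1]

Step 1 — from the characteristic polynomial, algebraic multiplicity of λ = -3 is 6. From dim ker(A − (-3)·I) = 4, there are exactly 4 Jordan blocks for λ = -3.
Step 2 — from the minimal polynomial, the factor (x + 3)^2 tells us the largest block for λ = -3 has size 2.
Step 3 — with total size 6, 4 blocks, and largest block 2, the block sizes (in nonincreasing order) are [2, 2, 1, 1].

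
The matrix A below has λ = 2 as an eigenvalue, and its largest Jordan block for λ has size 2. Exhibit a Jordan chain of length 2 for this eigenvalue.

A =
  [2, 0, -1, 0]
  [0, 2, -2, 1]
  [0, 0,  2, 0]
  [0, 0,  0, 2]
A Jordan chain for λ = 2 of length 2:
v_1 = (-1, -2, 0, 0)ᵀ
v_2 = (0, 0, 1, 0)ᵀ

Let N = A − (2)·I. We want v_2 with N^2 v_2 = 0 but N^1 v_2 ≠ 0; then v_{j-1} := N · v_j for j = 2, …, 2.

Pick v_2 = (0, 0, 1, 0)ᵀ.
Then v_1 = N · v_2 = (-1, -2, 0, 0)ᵀ.

Sanity check: (A − (2)·I) v_1 = (0, 0, 0, 0)ᵀ = 0. ✓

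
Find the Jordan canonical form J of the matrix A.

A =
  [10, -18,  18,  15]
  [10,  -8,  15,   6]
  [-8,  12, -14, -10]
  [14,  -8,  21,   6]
J_3(-2) ⊕ J_1(0)

The characteristic polynomial is
  det(x·I − A) = x^4 + 6*x^3 + 12*x^2 + 8*x = x*(x + 2)^3

Eigenvalues and multiplicities (the geometric multiplicity of λ is n − rank(A − λI), which equals the number of Jordan blocks for λ):
  λ = -2: algebraic multiplicity = 3, geometric multiplicity = 1
  λ = 0: algebraic multiplicity = 1, geometric multiplicity = 1

Determining the block sizes for each eigenvalue:
  λ = -2: one block (gm = 1), so the single block has size am = 3 → block sizes [3]
  λ = 0: one block (gm = 1), so the single block has size am = 1 → block sizes [1]

Assembling the blocks gives a Jordan form
J =
  [-2,  1,  0, 0]
  [ 0, -2,  1, 0]
  [ 0,  0, -2, 0]
  [ 0,  0,  0, 0]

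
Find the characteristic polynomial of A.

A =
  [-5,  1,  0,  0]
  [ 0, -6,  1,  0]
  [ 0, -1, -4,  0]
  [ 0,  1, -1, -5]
x^4 + 20*x^3 + 150*x^2 + 500*x + 625

Expanding det(x·I − A) (e.g. by cofactor expansion or by noting that A is similar to its Jordan form J, which has the same characteristic polynomial as A) gives
  χ_A(x) = x^4 + 20*x^3 + 150*x^2 + 500*x + 625
which factors as (x + 5)^4. The eigenvalues (with algebraic multiplicities) are λ = -5 with multiplicity 4.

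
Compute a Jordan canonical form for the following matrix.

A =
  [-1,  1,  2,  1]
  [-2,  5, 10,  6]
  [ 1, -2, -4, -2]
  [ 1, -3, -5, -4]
J_3(-1) ⊕ J_1(-1)

The characteristic polynomial is
  det(x·I − A) = x^4 + 4*x^3 + 6*x^2 + 4*x + 1 = (x + 1)^4

Eigenvalues and multiplicities (the geometric multiplicity of λ is n − rank(A − λI), which equals the number of Jordan blocks for λ):
  λ = -1: algebraic multiplicity = 4, geometric multiplicity = 2

Determining the block sizes for each eigenvalue:
  λ = -1: with am = 4 and gm = 2, the partition is not yet determined (e.g. several partitions of 4 into 2 parts exist). Let N = A − (-1)·I. Computing rank(N^1) = 2, rank(N^2) = 1, rank(N^3) = 0; the number of blocks of size ≥ j is rank(N^{j−1}) − rank(N^j), giving [2, 1, 1]. So we have 1 block(s) of size 3, 1 block(s) of size 1 → block sizes [3, 1]

Assembling the blocks gives a Jordan form
J =
  [-1,  1,  0,  0]
  [ 0, -1,  1,  0]
  [ 0,  0, -1,  0]
  [ 0,  0,  0, -1]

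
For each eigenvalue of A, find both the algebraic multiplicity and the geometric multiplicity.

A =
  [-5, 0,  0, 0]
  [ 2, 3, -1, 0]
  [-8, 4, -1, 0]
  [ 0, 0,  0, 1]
λ = -5: alg = 1, geom = 1; λ = 1: alg = 3, geom = 2

Step 1 — factor the characteristic polynomial to read off the algebraic multiplicities:
  χ_A(x) = (x - 1)^3*(x + 5)

Step 2 — compute geometric multiplicities via the rank-nullity identity g(λ) = n − rank(A − λI):
  rank(A − (-5)·I) = 3, so dim ker(A − (-5)·I) = n − 3 = 1
  rank(A − (1)·I) = 2, so dim ker(A − (1)·I) = n − 2 = 2

Summary:
  λ = -5: algebraic multiplicity = 1, geometric multiplicity = 1
  λ = 1: algebraic multiplicity = 3, geometric multiplicity = 2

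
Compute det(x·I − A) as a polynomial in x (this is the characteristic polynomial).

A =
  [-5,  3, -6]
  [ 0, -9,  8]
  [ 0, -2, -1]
x^3 + 15*x^2 + 75*x + 125

Expanding det(x·I − A) (e.g. by cofactor expansion or by noting that A is similar to its Jordan form J, which has the same characteristic polynomial as A) gives
  χ_A(x) = x^3 + 15*x^2 + 75*x + 125
which factors as (x + 5)^3. The eigenvalues (with algebraic multiplicities) are λ = -5 with multiplicity 3.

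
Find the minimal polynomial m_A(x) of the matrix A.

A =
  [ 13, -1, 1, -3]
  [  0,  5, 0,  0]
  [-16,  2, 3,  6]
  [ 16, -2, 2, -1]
x^2 - 10*x + 25

The characteristic polynomial is χ_A(x) = (x - 5)^4, so the eigenvalues are known. The minimal polynomial is
  m_A(x) = Π_λ (x − λ)^{k_λ}
where k_λ is the size of the *largest* Jordan block for λ (equivalently, the smallest k with (A − λI)^k v = 0 for every generalised eigenvector v of λ).

  λ = 5: largest Jordan block has size 2, contributing (x − 5)^2

So m_A(x) = (x - 5)^2 = x^2 - 10*x + 25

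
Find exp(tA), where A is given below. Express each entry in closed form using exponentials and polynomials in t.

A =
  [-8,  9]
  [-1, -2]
e^{tA} =
  [-3*t*exp(-5*t) + exp(-5*t), 9*t*exp(-5*t)]
  [-t*exp(-5*t), 3*t*exp(-5*t) + exp(-5*t)]

Strategy: write A = P · J · P⁻¹ where J is a Jordan canonical form, so e^{tA} = P · e^{tJ} · P⁻¹, and e^{tJ} can be computed block-by-block.

A has Jordan form
J =
  [-5,  1]
  [ 0, -5]
(up to reordering of blocks).

Per-block formulas:
  For a 2×2 Jordan block J_2(-5): exp(t · J_2(-5)) = e^(-5t)·(I + t·N), where N is the 2×2 nilpotent shift.

After assembling e^{tJ} and conjugating by P, we get:

e^{tA} =
  [-3*t*exp(-5*t) + exp(-5*t), 9*t*exp(-5*t)]
  [-t*exp(-5*t), 3*t*exp(-5*t) + exp(-5*t)]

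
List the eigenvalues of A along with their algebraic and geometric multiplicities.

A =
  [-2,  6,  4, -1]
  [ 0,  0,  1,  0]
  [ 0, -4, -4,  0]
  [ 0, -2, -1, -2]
λ = -2: alg = 4, geom = 2

Step 1 — factor the characteristic polynomial to read off the algebraic multiplicities:
  χ_A(x) = (x + 2)^4

Step 2 — compute geometric multiplicities via the rank-nullity identity g(λ) = n − rank(A − λI):
  rank(A − (-2)·I) = 2, so dim ker(A − (-2)·I) = n − 2 = 2

Summary:
  λ = -2: algebraic multiplicity = 4, geometric multiplicity = 2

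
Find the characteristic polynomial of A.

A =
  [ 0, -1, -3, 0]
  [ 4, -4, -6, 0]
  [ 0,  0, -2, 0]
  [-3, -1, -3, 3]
x^4 + 3*x^3 - 6*x^2 - 28*x - 24

Expanding det(x·I − A) (e.g. by cofactor expansion or by noting that A is similar to its Jordan form J, which has the same characteristic polynomial as A) gives
  χ_A(x) = x^4 + 3*x^3 - 6*x^2 - 28*x - 24
which factors as (x - 3)*(x + 2)^3. The eigenvalues (with algebraic multiplicities) are λ = -2 with multiplicity 3, λ = 3 with multiplicity 1.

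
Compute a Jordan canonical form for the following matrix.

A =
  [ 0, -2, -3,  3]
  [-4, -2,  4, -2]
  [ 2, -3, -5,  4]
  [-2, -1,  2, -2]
J_1(-3) ⊕ J_3(-2)

The characteristic polynomial is
  det(x·I − A) = x^4 + 9*x^3 + 30*x^2 + 44*x + 24 = (x + 2)^3*(x + 3)

Eigenvalues and multiplicities (the geometric multiplicity of λ is n − rank(A − λI), which equals the number of Jordan blocks for λ):
  λ = -3: algebraic multiplicity = 1, geometric multiplicity = 1
  λ = -2: algebraic multiplicity = 3, geometric multiplicity = 1

Determining the block sizes for each eigenvalue:
  λ = -3: one block (gm = 1), so the single block has size am = 1 → block sizes [1]
  λ = -2: one block (gm = 1), so the single block has size am = 3 → block sizes [3]

Assembling the blocks gives a Jordan form
J =
  [-3,  0,  0,  0]
  [ 0, -2,  1,  0]
  [ 0,  0, -2,  1]
  [ 0,  0,  0, -2]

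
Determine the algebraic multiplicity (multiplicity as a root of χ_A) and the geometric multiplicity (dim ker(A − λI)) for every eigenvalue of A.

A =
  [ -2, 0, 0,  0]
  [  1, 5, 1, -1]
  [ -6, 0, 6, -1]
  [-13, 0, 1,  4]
λ = -2: alg = 1, geom = 1; λ = 5: alg = 3, geom = 2

Step 1 — factor the characteristic polynomial to read off the algebraic multiplicities:
  χ_A(x) = (x - 5)^3*(x + 2)

Step 2 — compute geometric multiplicities via the rank-nullity identity g(λ) = n − rank(A − λI):
  rank(A − (-2)·I) = 3, so dim ker(A − (-2)·I) = n − 3 = 1
  rank(A − (5)·I) = 2, so dim ker(A − (5)·I) = n − 2 = 2

Summary:
  λ = -2: algebraic multiplicity = 1, geometric multiplicity = 1
  λ = 5: algebraic multiplicity = 3, geometric multiplicity = 2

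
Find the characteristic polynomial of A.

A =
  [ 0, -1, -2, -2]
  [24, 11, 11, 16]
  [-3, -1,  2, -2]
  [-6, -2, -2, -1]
x^4 - 12*x^3 + 54*x^2 - 108*x + 81

Expanding det(x·I − A) (e.g. by cofactor expansion or by noting that A is similar to its Jordan form J, which has the same characteristic polynomial as A) gives
  χ_A(x) = x^4 - 12*x^3 + 54*x^2 - 108*x + 81
which factors as (x - 3)^4. The eigenvalues (with algebraic multiplicities) are λ = 3 with multiplicity 4.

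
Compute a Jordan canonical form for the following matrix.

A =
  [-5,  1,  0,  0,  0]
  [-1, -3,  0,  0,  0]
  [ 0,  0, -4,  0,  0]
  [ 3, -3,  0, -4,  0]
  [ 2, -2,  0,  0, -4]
J_2(-4) ⊕ J_1(-4) ⊕ J_1(-4) ⊕ J_1(-4)

The characteristic polynomial is
  det(x·I − A) = x^5 + 20*x^4 + 160*x^3 + 640*x^2 + 1280*x + 1024 = (x + 4)^5

Eigenvalues and multiplicities (the geometric multiplicity of λ is n − rank(A − λI), which equals the number of Jordan blocks for λ):
  λ = -4: algebraic multiplicity = 5, geometric multiplicity = 4

Determining the block sizes for each eigenvalue:
  λ = -4: 4 blocks summing to 5 forces exactly one block of size 2 and the rest size 1 → block sizes [2, 1, 1, 1]

Assembling the blocks gives a Jordan form
J =
  [-4,  1,  0,  0,  0]
  [ 0, -4,  0,  0,  0]
  [ 0,  0, -4,  0,  0]
  [ 0,  0,  0, -4,  0]
  [ 0,  0,  0,  0, -4]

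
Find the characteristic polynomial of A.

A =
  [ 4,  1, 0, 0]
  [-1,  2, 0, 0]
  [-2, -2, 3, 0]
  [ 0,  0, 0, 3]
x^4 - 12*x^3 + 54*x^2 - 108*x + 81

Expanding det(x·I − A) (e.g. by cofactor expansion or by noting that A is similar to its Jordan form J, which has the same characteristic polynomial as A) gives
  χ_A(x) = x^4 - 12*x^3 + 54*x^2 - 108*x + 81
which factors as (x - 3)^4. The eigenvalues (with algebraic multiplicities) are λ = 3 with multiplicity 4.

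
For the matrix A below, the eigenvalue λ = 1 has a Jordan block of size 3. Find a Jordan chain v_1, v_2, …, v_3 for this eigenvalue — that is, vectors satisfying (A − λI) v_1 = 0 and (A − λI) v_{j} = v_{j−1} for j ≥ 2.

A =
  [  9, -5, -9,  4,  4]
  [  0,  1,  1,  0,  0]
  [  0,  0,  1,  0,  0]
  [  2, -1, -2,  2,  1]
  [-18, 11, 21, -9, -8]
A Jordan chain for λ = 1 of length 3:
v_1 = (-1, 0, 0, 0, 2)ᵀ
v_2 = (-9, 1, 0, -2, 21)ᵀ
v_3 = (0, 0, 1, 0, 0)ᵀ

Let N = A − (1)·I. We want v_3 with N^3 v_3 = 0 but N^2 v_3 ≠ 0; then v_{j-1} := N · v_j for j = 3, …, 2.

Pick v_3 = (0, 0, 1, 0, 0)ᵀ.
Then v_2 = N · v_3 = (-9, 1, 0, -2, 21)ᵀ.
Then v_1 = N · v_2 = (-1, 0, 0, 0, 2)ᵀ.

Sanity check: (A − (1)·I) v_1 = (0, 0, 0, 0, 0)ᵀ = 0. ✓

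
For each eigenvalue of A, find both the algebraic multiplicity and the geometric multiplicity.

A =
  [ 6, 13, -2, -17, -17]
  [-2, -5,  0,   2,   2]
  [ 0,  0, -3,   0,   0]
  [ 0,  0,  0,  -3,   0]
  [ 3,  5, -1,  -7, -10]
λ = -3: alg = 5, geom = 3

Step 1 — factor the characteristic polynomial to read off the algebraic multiplicities:
  χ_A(x) = (x + 3)^5

Step 2 — compute geometric multiplicities via the rank-nullity identity g(λ) = n − rank(A − λI):
  rank(A − (-3)·I) = 2, so dim ker(A − (-3)·I) = n − 2 = 3

Summary:
  λ = -3: algebraic multiplicity = 5, geometric multiplicity = 3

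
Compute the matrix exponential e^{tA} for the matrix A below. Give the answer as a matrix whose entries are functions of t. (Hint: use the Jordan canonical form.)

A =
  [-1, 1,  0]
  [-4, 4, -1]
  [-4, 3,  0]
e^{tA} =
  [-2*t*exp(t) + exp(t), t^2*exp(t)/2 + t*exp(t), -t^2*exp(t)/2]
  [-4*t*exp(t), t^2*exp(t) + 3*t*exp(t) + exp(t), -t^2*exp(t) - t*exp(t)]
  [-4*t*exp(t), t^2*exp(t) + 3*t*exp(t), -t^2*exp(t) - t*exp(t) + exp(t)]

Strategy: write A = P · J · P⁻¹ where J is a Jordan canonical form, so e^{tA} = P · e^{tJ} · P⁻¹, and e^{tJ} can be computed block-by-block.

A has Jordan form
J =
  [1, 1, 0]
  [0, 1, 1]
  [0, 0, 1]
(up to reordering of blocks).

Per-block formulas:
  For a 3×3 Jordan block J_3(1): exp(t · J_3(1)) = e^(1t)·(I + t·N + (t^2/2)·N^2), where N is the 3×3 nilpotent shift.

After assembling e^{tJ} and conjugating by P, we get:

e^{tA} =
  [-2*t*exp(t) + exp(t), t^2*exp(t)/2 + t*exp(t), -t^2*exp(t)/2]
  [-4*t*exp(t), t^2*exp(t) + 3*t*exp(t) + exp(t), -t^2*exp(t) - t*exp(t)]
  [-4*t*exp(t), t^2*exp(t) + 3*t*exp(t), -t^2*exp(t) - t*exp(t) + exp(t)]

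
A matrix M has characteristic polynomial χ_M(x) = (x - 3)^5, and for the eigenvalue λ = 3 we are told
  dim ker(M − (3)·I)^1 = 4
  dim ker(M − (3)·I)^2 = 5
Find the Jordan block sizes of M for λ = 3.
Block sizes for λ = 3: [2, 1, 1, 1]

From the dimensions of kernels of powers, the number of Jordan blocks of size at least j is d_j − d_{j−1} where d_j = dim ker(N^j) (with d_0 = 0). Computing the differences gives [4, 1].
The number of blocks of size exactly k is (#blocks of size ≥ k) − (#blocks of size ≥ k + 1), so the partition is: 3 block(s) of size 1, 1 block(s) of size 2.
In nonincreasing order the block sizes are [2, 1, 1, 1].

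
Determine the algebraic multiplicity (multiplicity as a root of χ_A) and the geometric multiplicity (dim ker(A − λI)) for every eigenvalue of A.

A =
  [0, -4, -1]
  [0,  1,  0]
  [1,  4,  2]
λ = 1: alg = 3, geom = 2

Step 1 — factor the characteristic polynomial to read off the algebraic multiplicities:
  χ_A(x) = (x - 1)^3

Step 2 — compute geometric multiplicities via the rank-nullity identity g(λ) = n − rank(A − λI):
  rank(A − (1)·I) = 1, so dim ker(A − (1)·I) = n − 1 = 2

Summary:
  λ = 1: algebraic multiplicity = 3, geometric multiplicity = 2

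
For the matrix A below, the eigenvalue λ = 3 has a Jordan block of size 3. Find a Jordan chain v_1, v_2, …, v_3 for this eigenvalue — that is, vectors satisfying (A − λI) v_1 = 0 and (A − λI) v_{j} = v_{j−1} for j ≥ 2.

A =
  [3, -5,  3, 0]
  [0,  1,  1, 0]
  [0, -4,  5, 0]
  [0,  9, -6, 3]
A Jordan chain for λ = 3 of length 3:
v_1 = (-2, 0, 0, 6)ᵀ
v_2 = (-5, -2, -4, 9)ᵀ
v_3 = (0, 1, 0, 0)ᵀ

Let N = A − (3)·I. We want v_3 with N^3 v_3 = 0 but N^2 v_3 ≠ 0; then v_{j-1} := N · v_j for j = 3, …, 2.

Pick v_3 = (0, 1, 0, 0)ᵀ.
Then v_2 = N · v_3 = (-5, -2, -4, 9)ᵀ.
Then v_1 = N · v_2 = (-2, 0, 0, 6)ᵀ.

Sanity check: (A − (3)·I) v_1 = (0, 0, 0, 0)ᵀ = 0. ✓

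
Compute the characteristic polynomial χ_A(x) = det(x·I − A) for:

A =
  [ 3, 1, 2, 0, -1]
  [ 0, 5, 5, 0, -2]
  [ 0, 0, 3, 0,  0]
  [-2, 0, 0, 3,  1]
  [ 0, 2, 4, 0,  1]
x^5 - 15*x^4 + 90*x^3 - 270*x^2 + 405*x - 243

Expanding det(x·I − A) (e.g. by cofactor expansion or by noting that A is similar to its Jordan form J, which has the same characteristic polynomial as A) gives
  χ_A(x) = x^5 - 15*x^4 + 90*x^3 - 270*x^2 + 405*x - 243
which factors as (x - 3)^5. The eigenvalues (with algebraic multiplicities) are λ = 3 with multiplicity 5.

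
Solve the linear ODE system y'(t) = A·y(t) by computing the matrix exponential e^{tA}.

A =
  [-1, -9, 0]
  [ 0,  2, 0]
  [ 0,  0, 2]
e^{tA} =
  [exp(-t), -3*exp(2*t) + 3*exp(-t), 0]
  [0, exp(2*t), 0]
  [0, 0, exp(2*t)]

Strategy: write A = P · J · P⁻¹ where J is a Jordan canonical form, so e^{tA} = P · e^{tJ} · P⁻¹, and e^{tJ} can be computed block-by-block.

A has Jordan form
J =
  [-1, 0, 0]
  [ 0, 2, 0]
  [ 0, 0, 2]
(up to reordering of blocks).

Per-block formulas:
  For a 1×1 block at λ = 2: exp(t · [2]) = [e^(2t)].
  For a 1×1 block at λ = -1: exp(t · [-1]) = [e^(-1t)].

After assembling e^{tJ} and conjugating by P, we get:

e^{tA} =
  [exp(-t), -3*exp(2*t) + 3*exp(-t), 0]
  [0, exp(2*t), 0]
  [0, 0, exp(2*t)]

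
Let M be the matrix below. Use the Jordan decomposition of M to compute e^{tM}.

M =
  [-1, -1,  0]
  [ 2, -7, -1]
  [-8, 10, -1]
e^{tM} =
  [t^2*exp(-3*t) + 2*t*exp(-3*t) + exp(-3*t), t^2*exp(-3*t) - t*exp(-3*t), t^2*exp(-3*t)/2]
  [2*t^2*exp(-3*t) + 2*t*exp(-3*t), 2*t^2*exp(-3*t) - 4*t*exp(-3*t) + exp(-3*t), t^2*exp(-3*t) - t*exp(-3*t)]
  [-6*t^2*exp(-3*t) - 8*t*exp(-3*t), -6*t^2*exp(-3*t) + 10*t*exp(-3*t), -3*t^2*exp(-3*t) + 2*t*exp(-3*t) + exp(-3*t)]

Strategy: write M = P · J · P⁻¹ where J is a Jordan canonical form, so e^{tM} = P · e^{tJ} · P⁻¹, and e^{tJ} can be computed block-by-block.

M has Jordan form
J =
  [-3,  1,  0]
  [ 0, -3,  1]
  [ 0,  0, -3]
(up to reordering of blocks).

Per-block formulas:
  For a 3×3 Jordan block J_3(-3): exp(t · J_3(-3)) = e^(-3t)·(I + t·N + (t^2/2)·N^2), where N is the 3×3 nilpotent shift.

After assembling e^{tJ} and conjugating by P, we get:

e^{tM} =
  [t^2*exp(-3*t) + 2*t*exp(-3*t) + exp(-3*t), t^2*exp(-3*t) - t*exp(-3*t), t^2*exp(-3*t)/2]
  [2*t^2*exp(-3*t) + 2*t*exp(-3*t), 2*t^2*exp(-3*t) - 4*t*exp(-3*t) + exp(-3*t), t^2*exp(-3*t) - t*exp(-3*t)]
  [-6*t^2*exp(-3*t) - 8*t*exp(-3*t), -6*t^2*exp(-3*t) + 10*t*exp(-3*t), -3*t^2*exp(-3*t) + 2*t*exp(-3*t) + exp(-3*t)]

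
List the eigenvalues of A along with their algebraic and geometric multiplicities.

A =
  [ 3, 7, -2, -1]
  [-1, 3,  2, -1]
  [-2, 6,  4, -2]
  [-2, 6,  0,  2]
λ = 0: alg = 1, geom = 1; λ = 4: alg = 3, geom = 2

Step 1 — factor the characteristic polynomial to read off the algebraic multiplicities:
  χ_A(x) = x*(x - 4)^3

Step 2 — compute geometric multiplicities via the rank-nullity identity g(λ) = n − rank(A − λI):
  rank(A − (0)·I) = 3, so dim ker(A − (0)·I) = n − 3 = 1
  rank(A − (4)·I) = 2, so dim ker(A − (4)·I) = n − 2 = 2

Summary:
  λ = 0: algebraic multiplicity = 1, geometric multiplicity = 1
  λ = 4: algebraic multiplicity = 3, geometric multiplicity = 2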